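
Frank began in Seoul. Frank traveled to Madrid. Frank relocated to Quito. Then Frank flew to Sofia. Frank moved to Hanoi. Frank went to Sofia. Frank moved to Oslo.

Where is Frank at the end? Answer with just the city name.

Tracking Frank's location:
Start: Frank is in Seoul.
After move 1: Seoul -> Madrid. Frank is in Madrid.
After move 2: Madrid -> Quito. Frank is in Quito.
After move 3: Quito -> Sofia. Frank is in Sofia.
After move 4: Sofia -> Hanoi. Frank is in Hanoi.
After move 5: Hanoi -> Sofia. Frank is in Sofia.
After move 6: Sofia -> Oslo. Frank is in Oslo.

Answer: Oslo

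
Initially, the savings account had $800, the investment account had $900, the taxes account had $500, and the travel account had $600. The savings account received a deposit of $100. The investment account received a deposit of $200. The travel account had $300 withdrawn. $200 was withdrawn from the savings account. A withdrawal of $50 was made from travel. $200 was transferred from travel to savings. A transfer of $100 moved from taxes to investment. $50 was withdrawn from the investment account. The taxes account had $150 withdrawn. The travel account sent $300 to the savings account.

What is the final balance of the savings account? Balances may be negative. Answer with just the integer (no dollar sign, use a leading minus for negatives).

Answer: 1200

Derivation:
Tracking account balances step by step:
Start: savings=800, investment=900, taxes=500, travel=600
Event 1 (deposit 100 to savings): savings: 800 + 100 = 900. Balances: savings=900, investment=900, taxes=500, travel=600
Event 2 (deposit 200 to investment): investment: 900 + 200 = 1100. Balances: savings=900, investment=1100, taxes=500, travel=600
Event 3 (withdraw 300 from travel): travel: 600 - 300 = 300. Balances: savings=900, investment=1100, taxes=500, travel=300
Event 4 (withdraw 200 from savings): savings: 900 - 200 = 700. Balances: savings=700, investment=1100, taxes=500, travel=300
Event 5 (withdraw 50 from travel): travel: 300 - 50 = 250. Balances: savings=700, investment=1100, taxes=500, travel=250
Event 6 (transfer 200 travel -> savings): travel: 250 - 200 = 50, savings: 700 + 200 = 900. Balances: savings=900, investment=1100, taxes=500, travel=50
Event 7 (transfer 100 taxes -> investment): taxes: 500 - 100 = 400, investment: 1100 + 100 = 1200. Balances: savings=900, investment=1200, taxes=400, travel=50
Event 8 (withdraw 50 from investment): investment: 1200 - 50 = 1150. Balances: savings=900, investment=1150, taxes=400, travel=50
Event 9 (withdraw 150 from taxes): taxes: 400 - 150 = 250. Balances: savings=900, investment=1150, taxes=250, travel=50
Event 10 (transfer 300 travel -> savings): travel: 50 - 300 = -250, savings: 900 + 300 = 1200. Balances: savings=1200, investment=1150, taxes=250, travel=-250

Final balance of savings: 1200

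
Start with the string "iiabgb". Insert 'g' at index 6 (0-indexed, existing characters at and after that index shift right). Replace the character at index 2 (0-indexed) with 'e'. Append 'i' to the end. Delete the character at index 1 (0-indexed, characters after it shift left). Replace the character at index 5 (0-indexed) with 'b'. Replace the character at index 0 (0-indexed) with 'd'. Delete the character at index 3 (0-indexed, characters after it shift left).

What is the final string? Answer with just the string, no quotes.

Applying each edit step by step:
Start: "iiabgb"
Op 1 (insert 'g' at idx 6): "iiabgb" -> "iiabgbg"
Op 2 (replace idx 2: 'a' -> 'e'): "iiabgbg" -> "iiebgbg"
Op 3 (append 'i'): "iiebgbg" -> "iiebgbgi"
Op 4 (delete idx 1 = 'i'): "iiebgbgi" -> "iebgbgi"
Op 5 (replace idx 5: 'g' -> 'b'): "iebgbgi" -> "iebgbbi"
Op 6 (replace idx 0: 'i' -> 'd'): "iebgbbi" -> "debgbbi"
Op 7 (delete idx 3 = 'g'): "debgbbi" -> "debbbi"

Answer: debbbi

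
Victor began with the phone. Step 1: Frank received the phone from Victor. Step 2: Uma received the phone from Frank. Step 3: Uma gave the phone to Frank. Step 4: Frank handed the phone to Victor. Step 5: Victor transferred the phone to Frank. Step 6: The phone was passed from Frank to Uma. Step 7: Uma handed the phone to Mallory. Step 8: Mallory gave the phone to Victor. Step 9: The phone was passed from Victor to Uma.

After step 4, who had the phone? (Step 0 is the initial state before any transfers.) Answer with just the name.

Answer: Victor

Derivation:
Tracking the phone holder through step 4:
After step 0 (start): Victor
After step 1: Frank
After step 2: Uma
After step 3: Frank
After step 4: Victor

At step 4, the holder is Victor.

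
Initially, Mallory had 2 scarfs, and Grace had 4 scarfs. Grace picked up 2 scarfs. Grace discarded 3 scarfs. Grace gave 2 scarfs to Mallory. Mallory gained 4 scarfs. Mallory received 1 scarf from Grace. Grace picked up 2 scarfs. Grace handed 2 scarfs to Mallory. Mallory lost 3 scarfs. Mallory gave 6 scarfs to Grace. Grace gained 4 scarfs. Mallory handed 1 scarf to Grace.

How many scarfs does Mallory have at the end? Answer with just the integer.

Tracking counts step by step:
Start: Mallory=2, Grace=4
Event 1 (Grace +2): Grace: 4 -> 6. State: Mallory=2, Grace=6
Event 2 (Grace -3): Grace: 6 -> 3. State: Mallory=2, Grace=3
Event 3 (Grace -> Mallory, 2): Grace: 3 -> 1, Mallory: 2 -> 4. State: Mallory=4, Grace=1
Event 4 (Mallory +4): Mallory: 4 -> 8. State: Mallory=8, Grace=1
Event 5 (Grace -> Mallory, 1): Grace: 1 -> 0, Mallory: 8 -> 9. State: Mallory=9, Grace=0
Event 6 (Grace +2): Grace: 0 -> 2. State: Mallory=9, Grace=2
Event 7 (Grace -> Mallory, 2): Grace: 2 -> 0, Mallory: 9 -> 11. State: Mallory=11, Grace=0
Event 8 (Mallory -3): Mallory: 11 -> 8. State: Mallory=8, Grace=0
Event 9 (Mallory -> Grace, 6): Mallory: 8 -> 2, Grace: 0 -> 6. State: Mallory=2, Grace=6
Event 10 (Grace +4): Grace: 6 -> 10. State: Mallory=2, Grace=10
Event 11 (Mallory -> Grace, 1): Mallory: 2 -> 1, Grace: 10 -> 11. State: Mallory=1, Grace=11

Mallory's final count: 1

Answer: 1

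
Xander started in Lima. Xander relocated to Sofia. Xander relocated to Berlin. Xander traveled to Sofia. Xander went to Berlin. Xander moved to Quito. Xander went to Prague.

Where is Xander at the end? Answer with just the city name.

Answer: Prague

Derivation:
Tracking Xander's location:
Start: Xander is in Lima.
After move 1: Lima -> Sofia. Xander is in Sofia.
After move 2: Sofia -> Berlin. Xander is in Berlin.
After move 3: Berlin -> Sofia. Xander is in Sofia.
After move 4: Sofia -> Berlin. Xander is in Berlin.
After move 5: Berlin -> Quito. Xander is in Quito.
After move 6: Quito -> Prague. Xander is in Prague.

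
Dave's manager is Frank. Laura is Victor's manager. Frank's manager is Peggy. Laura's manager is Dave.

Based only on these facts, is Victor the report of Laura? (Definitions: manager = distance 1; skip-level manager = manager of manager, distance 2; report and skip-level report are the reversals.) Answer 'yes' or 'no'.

Answer: yes

Derivation:
Reconstructing the manager chain from the given facts:
  Peggy -> Frank -> Dave -> Laura -> Victor
(each arrow means 'manager of the next')
Positions in the chain (0 = top):
  position of Peggy: 0
  position of Frank: 1
  position of Dave: 2
  position of Laura: 3
  position of Victor: 4

Victor is at position 4, Laura is at position 3; signed distance (j - i) = -1.
'report' requires j - i = -1. Actual distance is -1, so the relation HOLDS.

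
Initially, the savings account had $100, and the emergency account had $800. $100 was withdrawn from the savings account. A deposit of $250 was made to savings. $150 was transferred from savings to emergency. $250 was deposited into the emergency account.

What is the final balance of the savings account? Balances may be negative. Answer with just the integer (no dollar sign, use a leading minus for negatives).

Answer: 100

Derivation:
Tracking account balances step by step:
Start: savings=100, emergency=800
Event 1 (withdraw 100 from savings): savings: 100 - 100 = 0. Balances: savings=0, emergency=800
Event 2 (deposit 250 to savings): savings: 0 + 250 = 250. Balances: savings=250, emergency=800
Event 3 (transfer 150 savings -> emergency): savings: 250 - 150 = 100, emergency: 800 + 150 = 950. Balances: savings=100, emergency=950
Event 4 (deposit 250 to emergency): emergency: 950 + 250 = 1200. Balances: savings=100, emergency=1200

Final balance of savings: 100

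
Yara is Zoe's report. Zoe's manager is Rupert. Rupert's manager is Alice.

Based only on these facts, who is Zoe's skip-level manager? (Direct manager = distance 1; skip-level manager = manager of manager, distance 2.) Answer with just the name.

Reconstructing the manager chain from the given facts:
  Alice -> Rupert -> Zoe -> Yara
(each arrow means 'manager of the next')
Positions in the chain (0 = top):
  position of Alice: 0
  position of Rupert: 1
  position of Zoe: 2
  position of Yara: 3

Zoe is at position 2; the skip-level manager is 2 steps up the chain, i.e. position 0: Alice.

Answer: Alice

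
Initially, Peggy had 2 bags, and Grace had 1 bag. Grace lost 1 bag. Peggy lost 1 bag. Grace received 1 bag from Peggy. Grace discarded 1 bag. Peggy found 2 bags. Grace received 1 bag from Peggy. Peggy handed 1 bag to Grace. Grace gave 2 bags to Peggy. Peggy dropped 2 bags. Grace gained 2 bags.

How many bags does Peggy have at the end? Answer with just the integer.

Tracking counts step by step:
Start: Peggy=2, Grace=1
Event 1 (Grace -1): Grace: 1 -> 0. State: Peggy=2, Grace=0
Event 2 (Peggy -1): Peggy: 2 -> 1. State: Peggy=1, Grace=0
Event 3 (Peggy -> Grace, 1): Peggy: 1 -> 0, Grace: 0 -> 1. State: Peggy=0, Grace=1
Event 4 (Grace -1): Grace: 1 -> 0. State: Peggy=0, Grace=0
Event 5 (Peggy +2): Peggy: 0 -> 2. State: Peggy=2, Grace=0
Event 6 (Peggy -> Grace, 1): Peggy: 2 -> 1, Grace: 0 -> 1. State: Peggy=1, Grace=1
Event 7 (Peggy -> Grace, 1): Peggy: 1 -> 0, Grace: 1 -> 2. State: Peggy=0, Grace=2
Event 8 (Grace -> Peggy, 2): Grace: 2 -> 0, Peggy: 0 -> 2. State: Peggy=2, Grace=0
Event 9 (Peggy -2): Peggy: 2 -> 0. State: Peggy=0, Grace=0
Event 10 (Grace +2): Grace: 0 -> 2. State: Peggy=0, Grace=2

Peggy's final count: 0

Answer: 0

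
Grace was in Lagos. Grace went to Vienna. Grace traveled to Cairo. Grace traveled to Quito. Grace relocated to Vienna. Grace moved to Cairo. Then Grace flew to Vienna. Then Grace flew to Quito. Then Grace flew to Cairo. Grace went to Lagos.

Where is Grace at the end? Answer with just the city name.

Answer: Lagos

Derivation:
Tracking Grace's location:
Start: Grace is in Lagos.
After move 1: Lagos -> Vienna. Grace is in Vienna.
After move 2: Vienna -> Cairo. Grace is in Cairo.
After move 3: Cairo -> Quito. Grace is in Quito.
After move 4: Quito -> Vienna. Grace is in Vienna.
After move 5: Vienna -> Cairo. Grace is in Cairo.
After move 6: Cairo -> Vienna. Grace is in Vienna.
After move 7: Vienna -> Quito. Grace is in Quito.
After move 8: Quito -> Cairo. Grace is in Cairo.
After move 9: Cairo -> Lagos. Grace is in Lagos.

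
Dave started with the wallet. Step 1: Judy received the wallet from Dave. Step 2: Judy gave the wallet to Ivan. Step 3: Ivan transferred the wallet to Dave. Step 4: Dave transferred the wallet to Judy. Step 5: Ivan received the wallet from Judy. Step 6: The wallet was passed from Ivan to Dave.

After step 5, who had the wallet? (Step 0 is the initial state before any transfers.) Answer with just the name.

Tracking the wallet holder through step 5:
After step 0 (start): Dave
After step 1: Judy
After step 2: Ivan
After step 3: Dave
After step 4: Judy
After step 5: Ivan

At step 5, the holder is Ivan.

Answer: Ivan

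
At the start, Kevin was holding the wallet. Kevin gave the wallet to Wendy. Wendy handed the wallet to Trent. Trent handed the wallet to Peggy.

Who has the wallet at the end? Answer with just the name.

Answer: Peggy

Derivation:
Tracking the wallet through each event:
Start: Kevin has the wallet.
After event 1: Wendy has the wallet.
After event 2: Trent has the wallet.
After event 3: Peggy has the wallet.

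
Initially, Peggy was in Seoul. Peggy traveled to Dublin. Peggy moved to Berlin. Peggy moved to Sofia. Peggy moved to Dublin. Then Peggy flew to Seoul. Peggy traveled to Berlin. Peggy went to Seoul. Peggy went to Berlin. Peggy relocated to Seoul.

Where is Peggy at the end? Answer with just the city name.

Answer: Seoul

Derivation:
Tracking Peggy's location:
Start: Peggy is in Seoul.
After move 1: Seoul -> Dublin. Peggy is in Dublin.
After move 2: Dublin -> Berlin. Peggy is in Berlin.
After move 3: Berlin -> Sofia. Peggy is in Sofia.
After move 4: Sofia -> Dublin. Peggy is in Dublin.
After move 5: Dublin -> Seoul. Peggy is in Seoul.
After move 6: Seoul -> Berlin. Peggy is in Berlin.
After move 7: Berlin -> Seoul. Peggy is in Seoul.
After move 8: Seoul -> Berlin. Peggy is in Berlin.
After move 9: Berlin -> Seoul. Peggy is in Seoul.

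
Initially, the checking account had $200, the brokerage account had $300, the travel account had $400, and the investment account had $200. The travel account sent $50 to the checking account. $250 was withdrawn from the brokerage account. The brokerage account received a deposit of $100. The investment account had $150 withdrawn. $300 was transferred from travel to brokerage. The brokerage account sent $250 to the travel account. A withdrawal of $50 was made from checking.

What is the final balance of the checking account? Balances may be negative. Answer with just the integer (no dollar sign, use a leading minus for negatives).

Tracking account balances step by step:
Start: checking=200, brokerage=300, travel=400, investment=200
Event 1 (transfer 50 travel -> checking): travel: 400 - 50 = 350, checking: 200 + 50 = 250. Balances: checking=250, brokerage=300, travel=350, investment=200
Event 2 (withdraw 250 from brokerage): brokerage: 300 - 250 = 50. Balances: checking=250, brokerage=50, travel=350, investment=200
Event 3 (deposit 100 to brokerage): brokerage: 50 + 100 = 150. Balances: checking=250, brokerage=150, travel=350, investment=200
Event 4 (withdraw 150 from investment): investment: 200 - 150 = 50. Balances: checking=250, brokerage=150, travel=350, investment=50
Event 5 (transfer 300 travel -> brokerage): travel: 350 - 300 = 50, brokerage: 150 + 300 = 450. Balances: checking=250, brokerage=450, travel=50, investment=50
Event 6 (transfer 250 brokerage -> travel): brokerage: 450 - 250 = 200, travel: 50 + 250 = 300. Balances: checking=250, brokerage=200, travel=300, investment=50
Event 7 (withdraw 50 from checking): checking: 250 - 50 = 200. Balances: checking=200, brokerage=200, travel=300, investment=50

Final balance of checking: 200

Answer: 200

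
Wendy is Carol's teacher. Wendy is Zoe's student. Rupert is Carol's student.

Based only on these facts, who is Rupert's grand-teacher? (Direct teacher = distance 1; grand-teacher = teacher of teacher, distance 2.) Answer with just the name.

Answer: Wendy

Derivation:
Reconstructing the teacher chain from the given facts:
  Zoe -> Wendy -> Carol -> Rupert
(each arrow means 'teacher of the next')
Positions in the chain (0 = top):
  position of Zoe: 0
  position of Wendy: 1
  position of Carol: 2
  position of Rupert: 3

Rupert is at position 3; the grand-teacher is 2 steps up the chain, i.e. position 1: Wendy.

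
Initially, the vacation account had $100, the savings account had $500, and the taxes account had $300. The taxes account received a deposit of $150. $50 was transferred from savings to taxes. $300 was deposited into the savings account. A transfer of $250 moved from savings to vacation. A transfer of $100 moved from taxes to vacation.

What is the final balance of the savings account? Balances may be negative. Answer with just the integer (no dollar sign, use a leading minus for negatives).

Answer: 500

Derivation:
Tracking account balances step by step:
Start: vacation=100, savings=500, taxes=300
Event 1 (deposit 150 to taxes): taxes: 300 + 150 = 450. Balances: vacation=100, savings=500, taxes=450
Event 2 (transfer 50 savings -> taxes): savings: 500 - 50 = 450, taxes: 450 + 50 = 500. Balances: vacation=100, savings=450, taxes=500
Event 3 (deposit 300 to savings): savings: 450 + 300 = 750. Balances: vacation=100, savings=750, taxes=500
Event 4 (transfer 250 savings -> vacation): savings: 750 - 250 = 500, vacation: 100 + 250 = 350. Balances: vacation=350, savings=500, taxes=500
Event 5 (transfer 100 taxes -> vacation): taxes: 500 - 100 = 400, vacation: 350 + 100 = 450. Balances: vacation=450, savings=500, taxes=400

Final balance of savings: 500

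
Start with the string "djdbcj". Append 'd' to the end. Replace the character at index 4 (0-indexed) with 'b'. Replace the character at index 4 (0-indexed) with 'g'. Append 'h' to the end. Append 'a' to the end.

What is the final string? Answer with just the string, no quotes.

Answer: djdbgjdha

Derivation:
Applying each edit step by step:
Start: "djdbcj"
Op 1 (append 'd'): "djdbcj" -> "djdbcjd"
Op 2 (replace idx 4: 'c' -> 'b'): "djdbcjd" -> "djdbbjd"
Op 3 (replace idx 4: 'b' -> 'g'): "djdbbjd" -> "djdbgjd"
Op 4 (append 'h'): "djdbgjd" -> "djdbgjdh"
Op 5 (append 'a'): "djdbgjdh" -> "djdbgjdha"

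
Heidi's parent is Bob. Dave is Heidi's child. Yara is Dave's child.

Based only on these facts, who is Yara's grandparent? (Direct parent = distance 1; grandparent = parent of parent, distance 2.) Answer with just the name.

Answer: Heidi

Derivation:
Reconstructing the parent chain from the given facts:
  Bob -> Heidi -> Dave -> Yara
(each arrow means 'parent of the next')
Positions in the chain (0 = top):
  position of Bob: 0
  position of Heidi: 1
  position of Dave: 2
  position of Yara: 3

Yara is at position 3; the grandparent is 2 steps up the chain, i.e. position 1: Heidi.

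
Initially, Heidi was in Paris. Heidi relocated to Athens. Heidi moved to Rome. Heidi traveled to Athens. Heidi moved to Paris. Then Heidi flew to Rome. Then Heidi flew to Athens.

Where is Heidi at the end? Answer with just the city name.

Tracking Heidi's location:
Start: Heidi is in Paris.
After move 1: Paris -> Athens. Heidi is in Athens.
After move 2: Athens -> Rome. Heidi is in Rome.
After move 3: Rome -> Athens. Heidi is in Athens.
After move 4: Athens -> Paris. Heidi is in Paris.
After move 5: Paris -> Rome. Heidi is in Rome.
After move 6: Rome -> Athens. Heidi is in Athens.

Answer: Athens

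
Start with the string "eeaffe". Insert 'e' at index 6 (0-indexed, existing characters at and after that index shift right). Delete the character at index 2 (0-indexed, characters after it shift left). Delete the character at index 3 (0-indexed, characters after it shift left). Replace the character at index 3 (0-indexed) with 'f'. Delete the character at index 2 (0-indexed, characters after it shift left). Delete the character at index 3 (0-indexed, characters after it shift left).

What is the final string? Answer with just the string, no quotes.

Applying each edit step by step:
Start: "eeaffe"
Op 1 (insert 'e' at idx 6): "eeaffe" -> "eeaffee"
Op 2 (delete idx 2 = 'a'): "eeaffee" -> "eeffee"
Op 3 (delete idx 3 = 'f'): "eeffee" -> "eefee"
Op 4 (replace idx 3: 'e' -> 'f'): "eefee" -> "eeffe"
Op 5 (delete idx 2 = 'f'): "eeffe" -> "eefe"
Op 6 (delete idx 3 = 'e'): "eefe" -> "eef"

Answer: eef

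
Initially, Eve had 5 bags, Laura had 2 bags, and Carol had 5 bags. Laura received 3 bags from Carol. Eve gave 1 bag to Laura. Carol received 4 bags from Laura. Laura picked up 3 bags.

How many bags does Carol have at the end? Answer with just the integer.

Answer: 6

Derivation:
Tracking counts step by step:
Start: Eve=5, Laura=2, Carol=5
Event 1 (Carol -> Laura, 3): Carol: 5 -> 2, Laura: 2 -> 5. State: Eve=5, Laura=5, Carol=2
Event 2 (Eve -> Laura, 1): Eve: 5 -> 4, Laura: 5 -> 6. State: Eve=4, Laura=6, Carol=2
Event 3 (Laura -> Carol, 4): Laura: 6 -> 2, Carol: 2 -> 6. State: Eve=4, Laura=2, Carol=6
Event 4 (Laura +3): Laura: 2 -> 5. State: Eve=4, Laura=5, Carol=6

Carol's final count: 6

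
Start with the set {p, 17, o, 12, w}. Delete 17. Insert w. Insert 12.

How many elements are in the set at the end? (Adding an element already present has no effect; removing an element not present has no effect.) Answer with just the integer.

Answer: 4

Derivation:
Tracking the set through each operation:
Start: {12, 17, o, p, w}
Event 1 (remove 17): removed. Set: {12, o, p, w}
Event 2 (add w): already present, no change. Set: {12, o, p, w}
Event 3 (add 12): already present, no change. Set: {12, o, p, w}

Final set: {12, o, p, w} (size 4)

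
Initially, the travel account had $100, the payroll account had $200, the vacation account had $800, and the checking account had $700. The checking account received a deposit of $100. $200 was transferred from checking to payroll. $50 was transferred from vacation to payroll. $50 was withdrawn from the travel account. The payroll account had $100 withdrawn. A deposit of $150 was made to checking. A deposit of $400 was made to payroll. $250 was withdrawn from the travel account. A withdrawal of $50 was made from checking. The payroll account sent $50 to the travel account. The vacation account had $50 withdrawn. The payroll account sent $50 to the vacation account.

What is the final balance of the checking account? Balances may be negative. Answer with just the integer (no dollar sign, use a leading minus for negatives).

Answer: 700

Derivation:
Tracking account balances step by step:
Start: travel=100, payroll=200, vacation=800, checking=700
Event 1 (deposit 100 to checking): checking: 700 + 100 = 800. Balances: travel=100, payroll=200, vacation=800, checking=800
Event 2 (transfer 200 checking -> payroll): checking: 800 - 200 = 600, payroll: 200 + 200 = 400. Balances: travel=100, payroll=400, vacation=800, checking=600
Event 3 (transfer 50 vacation -> payroll): vacation: 800 - 50 = 750, payroll: 400 + 50 = 450. Balances: travel=100, payroll=450, vacation=750, checking=600
Event 4 (withdraw 50 from travel): travel: 100 - 50 = 50. Balances: travel=50, payroll=450, vacation=750, checking=600
Event 5 (withdraw 100 from payroll): payroll: 450 - 100 = 350. Balances: travel=50, payroll=350, vacation=750, checking=600
Event 6 (deposit 150 to checking): checking: 600 + 150 = 750. Balances: travel=50, payroll=350, vacation=750, checking=750
Event 7 (deposit 400 to payroll): payroll: 350 + 400 = 750. Balances: travel=50, payroll=750, vacation=750, checking=750
Event 8 (withdraw 250 from travel): travel: 50 - 250 = -200. Balances: travel=-200, payroll=750, vacation=750, checking=750
Event 9 (withdraw 50 from checking): checking: 750 - 50 = 700. Balances: travel=-200, payroll=750, vacation=750, checking=700
Event 10 (transfer 50 payroll -> travel): payroll: 750 - 50 = 700, travel: -200 + 50 = -150. Balances: travel=-150, payroll=700, vacation=750, checking=700
Event 11 (withdraw 50 from vacation): vacation: 750 - 50 = 700. Balances: travel=-150, payroll=700, vacation=700, checking=700
Event 12 (transfer 50 payroll -> vacation): payroll: 700 - 50 = 650, vacation: 700 + 50 = 750. Balances: travel=-150, payroll=650, vacation=750, checking=700

Final balance of checking: 700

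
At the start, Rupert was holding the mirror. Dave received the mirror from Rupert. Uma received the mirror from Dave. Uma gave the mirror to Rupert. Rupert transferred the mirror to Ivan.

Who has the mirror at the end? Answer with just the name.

Answer: Ivan

Derivation:
Tracking the mirror through each event:
Start: Rupert has the mirror.
After event 1: Dave has the mirror.
After event 2: Uma has the mirror.
After event 3: Rupert has the mirror.
After event 4: Ivan has the mirror.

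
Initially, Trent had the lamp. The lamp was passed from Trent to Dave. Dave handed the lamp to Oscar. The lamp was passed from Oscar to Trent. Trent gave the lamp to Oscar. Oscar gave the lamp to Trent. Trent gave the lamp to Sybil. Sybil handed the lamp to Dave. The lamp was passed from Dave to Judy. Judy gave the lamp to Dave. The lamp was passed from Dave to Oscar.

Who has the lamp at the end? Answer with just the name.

Tracking the lamp through each event:
Start: Trent has the lamp.
After event 1: Dave has the lamp.
After event 2: Oscar has the lamp.
After event 3: Trent has the lamp.
After event 4: Oscar has the lamp.
After event 5: Trent has the lamp.
After event 6: Sybil has the lamp.
After event 7: Dave has the lamp.
After event 8: Judy has the lamp.
After event 9: Dave has the lamp.
After event 10: Oscar has the lamp.

Answer: Oscar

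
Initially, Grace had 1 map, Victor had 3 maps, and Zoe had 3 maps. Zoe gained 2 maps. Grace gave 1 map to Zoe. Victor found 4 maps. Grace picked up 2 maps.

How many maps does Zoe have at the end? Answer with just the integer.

Answer: 6

Derivation:
Tracking counts step by step:
Start: Grace=1, Victor=3, Zoe=3
Event 1 (Zoe +2): Zoe: 3 -> 5. State: Grace=1, Victor=3, Zoe=5
Event 2 (Grace -> Zoe, 1): Grace: 1 -> 0, Zoe: 5 -> 6. State: Grace=0, Victor=3, Zoe=6
Event 3 (Victor +4): Victor: 3 -> 7. State: Grace=0, Victor=7, Zoe=6
Event 4 (Grace +2): Grace: 0 -> 2. State: Grace=2, Victor=7, Zoe=6

Zoe's final count: 6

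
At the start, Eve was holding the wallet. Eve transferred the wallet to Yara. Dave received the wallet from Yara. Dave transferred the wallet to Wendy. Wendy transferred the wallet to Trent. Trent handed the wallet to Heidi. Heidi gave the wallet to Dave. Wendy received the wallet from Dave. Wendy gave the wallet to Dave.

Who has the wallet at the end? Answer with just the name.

Answer: Dave

Derivation:
Tracking the wallet through each event:
Start: Eve has the wallet.
After event 1: Yara has the wallet.
After event 2: Dave has the wallet.
After event 3: Wendy has the wallet.
After event 4: Trent has the wallet.
After event 5: Heidi has the wallet.
After event 6: Dave has the wallet.
After event 7: Wendy has the wallet.
After event 8: Dave has the wallet.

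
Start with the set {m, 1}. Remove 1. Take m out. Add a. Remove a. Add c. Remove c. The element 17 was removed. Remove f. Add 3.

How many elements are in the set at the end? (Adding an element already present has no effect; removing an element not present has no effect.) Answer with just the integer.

Tracking the set through each operation:
Start: {1, m}
Event 1 (remove 1): removed. Set: {m}
Event 2 (remove m): removed. Set: {}
Event 3 (add a): added. Set: {a}
Event 4 (remove a): removed. Set: {}
Event 5 (add c): added. Set: {c}
Event 6 (remove c): removed. Set: {}
Event 7 (remove 17): not present, no change. Set: {}
Event 8 (remove f): not present, no change. Set: {}
Event 9 (add 3): added. Set: {3}

Final set: {3} (size 1)

Answer: 1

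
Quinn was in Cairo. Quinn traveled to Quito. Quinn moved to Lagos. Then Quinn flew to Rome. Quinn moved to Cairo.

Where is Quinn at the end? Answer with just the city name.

Answer: Cairo

Derivation:
Tracking Quinn's location:
Start: Quinn is in Cairo.
After move 1: Cairo -> Quito. Quinn is in Quito.
After move 2: Quito -> Lagos. Quinn is in Lagos.
After move 3: Lagos -> Rome. Quinn is in Rome.
After move 4: Rome -> Cairo. Quinn is in Cairo.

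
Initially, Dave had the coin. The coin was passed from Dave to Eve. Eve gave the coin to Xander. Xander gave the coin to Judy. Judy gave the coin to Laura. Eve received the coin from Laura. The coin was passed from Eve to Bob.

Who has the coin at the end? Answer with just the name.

Tracking the coin through each event:
Start: Dave has the coin.
After event 1: Eve has the coin.
After event 2: Xander has the coin.
After event 3: Judy has the coin.
After event 4: Laura has the coin.
After event 5: Eve has the coin.
After event 6: Bob has the coin.

Answer: Bob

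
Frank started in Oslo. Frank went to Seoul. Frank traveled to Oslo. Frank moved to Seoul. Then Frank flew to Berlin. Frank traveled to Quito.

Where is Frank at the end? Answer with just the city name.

Answer: Quito

Derivation:
Tracking Frank's location:
Start: Frank is in Oslo.
After move 1: Oslo -> Seoul. Frank is in Seoul.
After move 2: Seoul -> Oslo. Frank is in Oslo.
After move 3: Oslo -> Seoul. Frank is in Seoul.
After move 4: Seoul -> Berlin. Frank is in Berlin.
After move 5: Berlin -> Quito. Frank is in Quito.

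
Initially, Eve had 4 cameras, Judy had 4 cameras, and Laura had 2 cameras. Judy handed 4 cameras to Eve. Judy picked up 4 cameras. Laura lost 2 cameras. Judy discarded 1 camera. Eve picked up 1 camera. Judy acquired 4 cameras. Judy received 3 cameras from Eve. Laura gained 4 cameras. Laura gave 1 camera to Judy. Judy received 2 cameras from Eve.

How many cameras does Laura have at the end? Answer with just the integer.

Answer: 3

Derivation:
Tracking counts step by step:
Start: Eve=4, Judy=4, Laura=2
Event 1 (Judy -> Eve, 4): Judy: 4 -> 0, Eve: 4 -> 8. State: Eve=8, Judy=0, Laura=2
Event 2 (Judy +4): Judy: 0 -> 4. State: Eve=8, Judy=4, Laura=2
Event 3 (Laura -2): Laura: 2 -> 0. State: Eve=8, Judy=4, Laura=0
Event 4 (Judy -1): Judy: 4 -> 3. State: Eve=8, Judy=3, Laura=0
Event 5 (Eve +1): Eve: 8 -> 9. State: Eve=9, Judy=3, Laura=0
Event 6 (Judy +4): Judy: 3 -> 7. State: Eve=9, Judy=7, Laura=0
Event 7 (Eve -> Judy, 3): Eve: 9 -> 6, Judy: 7 -> 10. State: Eve=6, Judy=10, Laura=0
Event 8 (Laura +4): Laura: 0 -> 4. State: Eve=6, Judy=10, Laura=4
Event 9 (Laura -> Judy, 1): Laura: 4 -> 3, Judy: 10 -> 11. State: Eve=6, Judy=11, Laura=3
Event 10 (Eve -> Judy, 2): Eve: 6 -> 4, Judy: 11 -> 13. State: Eve=4, Judy=13, Laura=3

Laura's final count: 3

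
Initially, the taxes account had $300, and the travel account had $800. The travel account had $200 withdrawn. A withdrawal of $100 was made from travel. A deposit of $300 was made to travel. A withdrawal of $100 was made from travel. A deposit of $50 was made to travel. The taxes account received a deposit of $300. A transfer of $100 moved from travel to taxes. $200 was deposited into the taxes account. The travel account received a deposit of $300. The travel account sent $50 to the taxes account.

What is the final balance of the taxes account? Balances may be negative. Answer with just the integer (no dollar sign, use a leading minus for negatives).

Tracking account balances step by step:
Start: taxes=300, travel=800
Event 1 (withdraw 200 from travel): travel: 800 - 200 = 600. Balances: taxes=300, travel=600
Event 2 (withdraw 100 from travel): travel: 600 - 100 = 500. Balances: taxes=300, travel=500
Event 3 (deposit 300 to travel): travel: 500 + 300 = 800. Balances: taxes=300, travel=800
Event 4 (withdraw 100 from travel): travel: 800 - 100 = 700. Balances: taxes=300, travel=700
Event 5 (deposit 50 to travel): travel: 700 + 50 = 750. Balances: taxes=300, travel=750
Event 6 (deposit 300 to taxes): taxes: 300 + 300 = 600. Balances: taxes=600, travel=750
Event 7 (transfer 100 travel -> taxes): travel: 750 - 100 = 650, taxes: 600 + 100 = 700. Balances: taxes=700, travel=650
Event 8 (deposit 200 to taxes): taxes: 700 + 200 = 900. Balances: taxes=900, travel=650
Event 9 (deposit 300 to travel): travel: 650 + 300 = 950. Balances: taxes=900, travel=950
Event 10 (transfer 50 travel -> taxes): travel: 950 - 50 = 900, taxes: 900 + 50 = 950. Balances: taxes=950, travel=900

Final balance of taxes: 950

Answer: 950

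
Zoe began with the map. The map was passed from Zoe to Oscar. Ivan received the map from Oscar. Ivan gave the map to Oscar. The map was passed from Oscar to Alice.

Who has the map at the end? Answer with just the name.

Tracking the map through each event:
Start: Zoe has the map.
After event 1: Oscar has the map.
After event 2: Ivan has the map.
After event 3: Oscar has the map.
After event 4: Alice has the map.

Answer: Alice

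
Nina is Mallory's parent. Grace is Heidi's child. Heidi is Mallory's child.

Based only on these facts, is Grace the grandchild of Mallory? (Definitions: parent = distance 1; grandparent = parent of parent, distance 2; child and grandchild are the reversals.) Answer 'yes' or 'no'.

Reconstructing the parent chain from the given facts:
  Nina -> Mallory -> Heidi -> Grace
(each arrow means 'parent of the next')
Positions in the chain (0 = top):
  position of Nina: 0
  position of Mallory: 1
  position of Heidi: 2
  position of Grace: 3

Grace is at position 3, Mallory is at position 1; signed distance (j - i) = -2.
'grandchild' requires j - i = -2. Actual distance is -2, so the relation HOLDS.

Answer: yes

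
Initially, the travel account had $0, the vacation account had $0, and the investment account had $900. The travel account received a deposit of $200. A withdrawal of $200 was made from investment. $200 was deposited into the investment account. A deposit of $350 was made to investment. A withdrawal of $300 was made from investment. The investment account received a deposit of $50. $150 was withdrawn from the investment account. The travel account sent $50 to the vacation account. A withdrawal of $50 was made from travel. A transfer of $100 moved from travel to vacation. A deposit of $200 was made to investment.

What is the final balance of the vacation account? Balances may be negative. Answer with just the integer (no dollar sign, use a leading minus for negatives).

Answer: 150

Derivation:
Tracking account balances step by step:
Start: travel=0, vacation=0, investment=900
Event 1 (deposit 200 to travel): travel: 0 + 200 = 200. Balances: travel=200, vacation=0, investment=900
Event 2 (withdraw 200 from investment): investment: 900 - 200 = 700. Balances: travel=200, vacation=0, investment=700
Event 3 (deposit 200 to investment): investment: 700 + 200 = 900. Balances: travel=200, vacation=0, investment=900
Event 4 (deposit 350 to investment): investment: 900 + 350 = 1250. Balances: travel=200, vacation=0, investment=1250
Event 5 (withdraw 300 from investment): investment: 1250 - 300 = 950. Balances: travel=200, vacation=0, investment=950
Event 6 (deposit 50 to investment): investment: 950 + 50 = 1000. Balances: travel=200, vacation=0, investment=1000
Event 7 (withdraw 150 from investment): investment: 1000 - 150 = 850. Balances: travel=200, vacation=0, investment=850
Event 8 (transfer 50 travel -> vacation): travel: 200 - 50 = 150, vacation: 0 + 50 = 50. Balances: travel=150, vacation=50, investment=850
Event 9 (withdraw 50 from travel): travel: 150 - 50 = 100. Balances: travel=100, vacation=50, investment=850
Event 10 (transfer 100 travel -> vacation): travel: 100 - 100 = 0, vacation: 50 + 100 = 150. Balances: travel=0, vacation=150, investment=850
Event 11 (deposit 200 to investment): investment: 850 + 200 = 1050. Balances: travel=0, vacation=150, investment=1050

Final balance of vacation: 150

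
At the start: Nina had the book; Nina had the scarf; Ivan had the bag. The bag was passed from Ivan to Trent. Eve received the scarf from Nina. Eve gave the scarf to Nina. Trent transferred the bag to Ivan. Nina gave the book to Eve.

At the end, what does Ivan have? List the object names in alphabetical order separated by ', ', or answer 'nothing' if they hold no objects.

Tracking all object holders:
Start: book:Nina, scarf:Nina, bag:Ivan
Event 1 (give bag: Ivan -> Trent). State: book:Nina, scarf:Nina, bag:Trent
Event 2 (give scarf: Nina -> Eve). State: book:Nina, scarf:Eve, bag:Trent
Event 3 (give scarf: Eve -> Nina). State: book:Nina, scarf:Nina, bag:Trent
Event 4 (give bag: Trent -> Ivan). State: book:Nina, scarf:Nina, bag:Ivan
Event 5 (give book: Nina -> Eve). State: book:Eve, scarf:Nina, bag:Ivan

Final state: book:Eve, scarf:Nina, bag:Ivan
Ivan holds: bag.

Answer: bag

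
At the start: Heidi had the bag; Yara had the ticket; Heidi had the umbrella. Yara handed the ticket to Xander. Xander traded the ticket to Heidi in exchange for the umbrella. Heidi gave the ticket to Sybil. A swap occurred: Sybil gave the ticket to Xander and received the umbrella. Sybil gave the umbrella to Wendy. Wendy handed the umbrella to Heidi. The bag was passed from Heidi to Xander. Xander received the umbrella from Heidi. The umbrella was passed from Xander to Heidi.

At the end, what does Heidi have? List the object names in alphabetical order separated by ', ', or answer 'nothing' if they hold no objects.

Answer: umbrella

Derivation:
Tracking all object holders:
Start: bag:Heidi, ticket:Yara, umbrella:Heidi
Event 1 (give ticket: Yara -> Xander). State: bag:Heidi, ticket:Xander, umbrella:Heidi
Event 2 (swap ticket<->umbrella: now ticket:Heidi, umbrella:Xander). State: bag:Heidi, ticket:Heidi, umbrella:Xander
Event 3 (give ticket: Heidi -> Sybil). State: bag:Heidi, ticket:Sybil, umbrella:Xander
Event 4 (swap ticket<->umbrella: now ticket:Xander, umbrella:Sybil). State: bag:Heidi, ticket:Xander, umbrella:Sybil
Event 5 (give umbrella: Sybil -> Wendy). State: bag:Heidi, ticket:Xander, umbrella:Wendy
Event 6 (give umbrella: Wendy -> Heidi). State: bag:Heidi, ticket:Xander, umbrella:Heidi
Event 7 (give bag: Heidi -> Xander). State: bag:Xander, ticket:Xander, umbrella:Heidi
Event 8 (give umbrella: Heidi -> Xander). State: bag:Xander, ticket:Xander, umbrella:Xander
Event 9 (give umbrella: Xander -> Heidi). State: bag:Xander, ticket:Xander, umbrella:Heidi

Final state: bag:Xander, ticket:Xander, umbrella:Heidi
Heidi holds: umbrella.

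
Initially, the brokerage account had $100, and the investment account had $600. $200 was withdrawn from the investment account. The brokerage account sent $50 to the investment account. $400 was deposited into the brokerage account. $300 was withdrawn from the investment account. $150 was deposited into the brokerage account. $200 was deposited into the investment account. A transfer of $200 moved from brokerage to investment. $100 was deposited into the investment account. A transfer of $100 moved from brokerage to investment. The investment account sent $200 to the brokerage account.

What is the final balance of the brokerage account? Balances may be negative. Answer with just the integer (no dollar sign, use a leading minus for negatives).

Tracking account balances step by step:
Start: brokerage=100, investment=600
Event 1 (withdraw 200 from investment): investment: 600 - 200 = 400. Balances: brokerage=100, investment=400
Event 2 (transfer 50 brokerage -> investment): brokerage: 100 - 50 = 50, investment: 400 + 50 = 450. Balances: brokerage=50, investment=450
Event 3 (deposit 400 to brokerage): brokerage: 50 + 400 = 450. Balances: brokerage=450, investment=450
Event 4 (withdraw 300 from investment): investment: 450 - 300 = 150. Balances: brokerage=450, investment=150
Event 5 (deposit 150 to brokerage): brokerage: 450 + 150 = 600. Balances: brokerage=600, investment=150
Event 6 (deposit 200 to investment): investment: 150 + 200 = 350. Balances: brokerage=600, investment=350
Event 7 (transfer 200 brokerage -> investment): brokerage: 600 - 200 = 400, investment: 350 + 200 = 550. Balances: brokerage=400, investment=550
Event 8 (deposit 100 to investment): investment: 550 + 100 = 650. Balances: brokerage=400, investment=650
Event 9 (transfer 100 brokerage -> investment): brokerage: 400 - 100 = 300, investment: 650 + 100 = 750. Balances: brokerage=300, investment=750
Event 10 (transfer 200 investment -> brokerage): investment: 750 - 200 = 550, brokerage: 300 + 200 = 500. Balances: brokerage=500, investment=550

Final balance of brokerage: 500

Answer: 500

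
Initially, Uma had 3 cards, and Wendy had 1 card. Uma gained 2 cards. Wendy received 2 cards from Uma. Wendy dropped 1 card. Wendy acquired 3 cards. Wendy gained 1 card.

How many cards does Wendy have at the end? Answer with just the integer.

Tracking counts step by step:
Start: Uma=3, Wendy=1
Event 1 (Uma +2): Uma: 3 -> 5. State: Uma=5, Wendy=1
Event 2 (Uma -> Wendy, 2): Uma: 5 -> 3, Wendy: 1 -> 3. State: Uma=3, Wendy=3
Event 3 (Wendy -1): Wendy: 3 -> 2. State: Uma=3, Wendy=2
Event 4 (Wendy +3): Wendy: 2 -> 5. State: Uma=3, Wendy=5
Event 5 (Wendy +1): Wendy: 5 -> 6. State: Uma=3, Wendy=6

Wendy's final count: 6

Answer: 6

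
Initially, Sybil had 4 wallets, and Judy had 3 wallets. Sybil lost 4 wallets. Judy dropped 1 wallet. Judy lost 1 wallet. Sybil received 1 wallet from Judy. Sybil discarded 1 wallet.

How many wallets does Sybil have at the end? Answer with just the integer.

Tracking counts step by step:
Start: Sybil=4, Judy=3
Event 1 (Sybil -4): Sybil: 4 -> 0. State: Sybil=0, Judy=3
Event 2 (Judy -1): Judy: 3 -> 2. State: Sybil=0, Judy=2
Event 3 (Judy -1): Judy: 2 -> 1. State: Sybil=0, Judy=1
Event 4 (Judy -> Sybil, 1): Judy: 1 -> 0, Sybil: 0 -> 1. State: Sybil=1, Judy=0
Event 5 (Sybil -1): Sybil: 1 -> 0. State: Sybil=0, Judy=0

Sybil's final count: 0

Answer: 0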